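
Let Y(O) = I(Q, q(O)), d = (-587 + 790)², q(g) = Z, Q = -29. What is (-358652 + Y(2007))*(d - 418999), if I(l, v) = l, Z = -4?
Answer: 135506094990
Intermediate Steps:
q(g) = -4
d = 41209 (d = 203² = 41209)
Y(O) = -29
(-358652 + Y(2007))*(d - 418999) = (-358652 - 29)*(41209 - 418999) = -358681*(-377790) = 135506094990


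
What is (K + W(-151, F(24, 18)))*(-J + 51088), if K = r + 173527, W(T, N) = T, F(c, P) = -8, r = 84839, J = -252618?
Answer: 78421444790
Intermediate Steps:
K = 258366 (K = 84839 + 173527 = 258366)
(K + W(-151, F(24, 18)))*(-J + 51088) = (258366 - 151)*(-1*(-252618) + 51088) = 258215*(252618 + 51088) = 258215*303706 = 78421444790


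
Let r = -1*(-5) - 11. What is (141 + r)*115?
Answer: 15525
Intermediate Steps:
r = -6 (r = 5 - 11 = -6)
(141 + r)*115 = (141 - 6)*115 = 135*115 = 15525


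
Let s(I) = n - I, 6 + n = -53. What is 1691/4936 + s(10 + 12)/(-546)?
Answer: 220517/449176 ≈ 0.49094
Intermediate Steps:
n = -59 (n = -6 - 53 = -59)
s(I) = -59 - I
1691/4936 + s(10 + 12)/(-546) = 1691/4936 + (-59 - (10 + 12))/(-546) = 1691*(1/4936) + (-59 - 1*22)*(-1/546) = 1691/4936 + (-59 - 22)*(-1/546) = 1691/4936 - 81*(-1/546) = 1691/4936 + 27/182 = 220517/449176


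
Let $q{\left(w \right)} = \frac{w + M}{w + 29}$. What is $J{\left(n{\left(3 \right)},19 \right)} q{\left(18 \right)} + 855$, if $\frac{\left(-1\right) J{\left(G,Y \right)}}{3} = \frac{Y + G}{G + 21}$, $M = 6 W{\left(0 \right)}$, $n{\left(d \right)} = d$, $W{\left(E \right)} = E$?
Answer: $\frac{80271}{94} \approx 853.95$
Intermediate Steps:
$M = 0$ ($M = 6 \cdot 0 = 0$)
$J{\left(G,Y \right)} = - \frac{3 \left(G + Y\right)}{21 + G}$ ($J{\left(G,Y \right)} = - 3 \frac{Y + G}{G + 21} = - 3 \frac{G + Y}{21 + G} = - \frac{3 \left(G + Y\right)}{21 + G}$)
$q{\left(w \right)} = \frac{w}{29 + w}$ ($q{\left(w \right)} = \frac{w + 0}{w + 29} = \frac{w}{29 + w}$)
$J{\left(n{\left(3 \right)},19 \right)} q{\left(18 \right)} + 855 = \frac{3 \left(\left(-1\right) 3 - 19\right)}{21 + 3} \frac{18}{29 + 18} + 855 = \frac{3 \left(-3 - 19\right)}{24} \cdot \frac{18}{47} + 855 = 3 \cdot \frac{1}{24} \left(-22\right) 18 \cdot \frac{1}{47} + 855 = \left(- \frac{11}{4}\right) \frac{18}{47} + 855 = - \frac{99}{94} + 855 = \frac{80271}{94}$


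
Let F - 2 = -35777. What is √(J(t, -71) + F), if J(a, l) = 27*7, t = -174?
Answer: 3*I*√3954 ≈ 188.64*I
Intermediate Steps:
F = -35775 (F = 2 - 35777 = -35775)
J(a, l) = 189
√(J(t, -71) + F) = √(189 - 35775) = √(-35586) = 3*I*√3954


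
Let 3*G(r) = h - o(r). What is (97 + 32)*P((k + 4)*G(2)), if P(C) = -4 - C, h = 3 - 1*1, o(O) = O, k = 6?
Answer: -516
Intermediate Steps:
h = 2 (h = 3 - 1 = 2)
G(r) = ⅔ - r/3 (G(r) = (2 - r)/3 = ⅔ - r/3)
(97 + 32)*P((k + 4)*G(2)) = (97 + 32)*(-4 - (6 + 4)*(⅔ - ⅓*2)) = 129*(-4 - 10*(⅔ - ⅔)) = 129*(-4 - 10*0) = 129*(-4 - 1*0) = 129*(-4 + 0) = 129*(-4) = -516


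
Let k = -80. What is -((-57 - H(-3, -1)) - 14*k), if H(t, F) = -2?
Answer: -1065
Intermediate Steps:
-((-57 - H(-3, -1)) - 14*k) = -((-57 - 1*(-2)) - 14*(-80)) = -((-57 + 2) + 1120) = -(-55 + 1120) = -1*1065 = -1065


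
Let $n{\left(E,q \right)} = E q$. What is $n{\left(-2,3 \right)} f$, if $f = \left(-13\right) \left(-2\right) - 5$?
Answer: $-126$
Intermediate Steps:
$f = 21$ ($f = 26 - 5 = 21$)
$n{\left(-2,3 \right)} f = \left(-2\right) 3 \cdot 21 = \left(-6\right) 21 = -126$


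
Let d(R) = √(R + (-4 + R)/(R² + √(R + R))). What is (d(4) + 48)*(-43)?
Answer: -2150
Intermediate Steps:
d(R) = √(R + (-4 + R)/(R² + √2*√R)) (d(R) = √(R + (-4 + R)/(R² + √(2*R))) = √(R + (-4 + R)/(R² + √2*√R)))
(d(4) + 48)*(-43) = (√((-4 + 4 + 4³ + √2*4^(3/2))/(4² + √2*√4)) + 48)*(-43) = (√((-4 + 4 + 64 + √2*8)/(16 + √2*2)) + 48)*(-43) = (√((-4 + 4 + 64 + 8*√2)/(16 + 2*√2)) + 48)*(-43) = (√((64 + 8*√2)/(16 + 2*√2)) + 48)*(-43) = (√(64 + 8*√2)/√(16 + 2*√2) + 48)*(-43) = (48 + √(64 + 8*√2)/√(16 + 2*√2))*(-43) = -2064 - 43*√(64 + 8*√2)/√(16 + 2*√2)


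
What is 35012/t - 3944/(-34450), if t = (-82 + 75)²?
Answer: 603178328/844025 ≈ 714.65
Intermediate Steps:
t = 49 (t = (-7)² = 49)
35012/t - 3944/(-34450) = 35012/49 - 3944/(-34450) = 35012*(1/49) - 3944*(-1/34450) = 35012/49 + 1972/17225 = 603178328/844025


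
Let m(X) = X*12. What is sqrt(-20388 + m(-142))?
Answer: 2*I*sqrt(5523) ≈ 148.63*I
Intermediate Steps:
m(X) = 12*X
sqrt(-20388 + m(-142)) = sqrt(-20388 + 12*(-142)) = sqrt(-20388 - 1704) = sqrt(-22092) = 2*I*sqrt(5523)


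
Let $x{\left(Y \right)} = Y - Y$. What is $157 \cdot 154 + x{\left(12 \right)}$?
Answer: $24178$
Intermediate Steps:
$x{\left(Y \right)} = 0$
$157 \cdot 154 + x{\left(12 \right)} = 157 \cdot 154 + 0 = 24178 + 0 = 24178$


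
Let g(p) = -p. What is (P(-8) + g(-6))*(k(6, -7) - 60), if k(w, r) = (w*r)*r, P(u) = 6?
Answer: 2808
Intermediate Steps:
k(w, r) = w*r² (k(w, r) = (r*w)*r = w*r²)
(P(-8) + g(-6))*(k(6, -7) - 60) = (6 - 1*(-6))*(6*(-7)² - 60) = (6 + 6)*(6*49 - 60) = 12*(294 - 60) = 12*234 = 2808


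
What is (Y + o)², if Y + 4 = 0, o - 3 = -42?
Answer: 1849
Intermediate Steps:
o = -39 (o = 3 - 42 = -39)
Y = -4 (Y = -4 + 0 = -4)
(Y + o)² = (-4 - 39)² = (-43)² = 1849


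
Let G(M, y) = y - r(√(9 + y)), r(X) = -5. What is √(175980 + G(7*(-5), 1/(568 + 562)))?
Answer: √224715247630/1130 ≈ 419.51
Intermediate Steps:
G(M, y) = 5 + y (G(M, y) = y - 1*(-5) = y + 5 = 5 + y)
√(175980 + G(7*(-5), 1/(568 + 562))) = √(175980 + (5 + 1/(568 + 562))) = √(175980 + (5 + 1/1130)) = √(175980 + 5651/1130) = √(198863051/1130) = √224715247630/1130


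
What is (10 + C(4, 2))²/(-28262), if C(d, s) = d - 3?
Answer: -121/28262 ≈ -0.0042814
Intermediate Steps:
C(d, s) = -3 + d
(10 + C(4, 2))²/(-28262) = (10 + (-3 + 4))²/(-28262) = (10 + 1)²*(-1/28262) = 11²*(-1/28262) = 121*(-1/28262) = -121/28262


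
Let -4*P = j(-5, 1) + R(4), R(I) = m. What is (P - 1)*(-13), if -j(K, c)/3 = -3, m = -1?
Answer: 39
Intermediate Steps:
j(K, c) = 9 (j(K, c) = -3*(-3) = 9)
R(I) = -1
P = -2 (P = -(9 - 1)/4 = -¼*8 = -2)
(P - 1)*(-13) = (-2 - 1)*(-13) = -3*(-13) = 39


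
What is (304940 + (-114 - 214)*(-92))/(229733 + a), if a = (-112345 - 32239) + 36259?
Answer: 83779/30352 ≈ 2.7602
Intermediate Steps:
a = -108325 (a = -144584 + 36259 = -108325)
(304940 + (-114 - 214)*(-92))/(229733 + a) = (304940 + (-114 - 214)*(-92))/(229733 - 108325) = (304940 - 328*(-92))/121408 = (304940 + 30176)*(1/121408) = 335116*(1/121408) = 83779/30352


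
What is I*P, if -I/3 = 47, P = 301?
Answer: -42441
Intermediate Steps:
I = -141 (I = -3*47 = -141)
I*P = -141*301 = -42441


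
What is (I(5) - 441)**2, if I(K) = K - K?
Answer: 194481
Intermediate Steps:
I(K) = 0
(I(5) - 441)**2 = (0 - 441)**2 = (-441)**2 = 194481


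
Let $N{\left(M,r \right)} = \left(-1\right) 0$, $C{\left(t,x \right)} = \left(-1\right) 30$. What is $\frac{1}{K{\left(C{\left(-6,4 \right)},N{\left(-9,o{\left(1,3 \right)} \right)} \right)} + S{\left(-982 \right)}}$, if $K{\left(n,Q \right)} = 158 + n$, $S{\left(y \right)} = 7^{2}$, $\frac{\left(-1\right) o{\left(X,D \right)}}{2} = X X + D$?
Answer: $\frac{1}{177} \approx 0.0056497$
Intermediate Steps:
$o{\left(X,D \right)} = - 2 D - 2 X^{2}$ ($o{\left(X,D \right)} = - 2 \left(X X + D\right) = - 2 \left(X^{2} + D\right) = - 2 \left(D + X^{2}\right) = - 2 D - 2 X^{2}$)
$C{\left(t,x \right)} = -30$
$N{\left(M,r \right)} = 0$
$S{\left(y \right)} = 49$
$\frac{1}{K{\left(C{\left(-6,4 \right)},N{\left(-9,o{\left(1,3 \right)} \right)} \right)} + S{\left(-982 \right)}} = \frac{1}{\left(158 - 30\right) + 49} = \frac{1}{128 + 49} = \frac{1}{177}$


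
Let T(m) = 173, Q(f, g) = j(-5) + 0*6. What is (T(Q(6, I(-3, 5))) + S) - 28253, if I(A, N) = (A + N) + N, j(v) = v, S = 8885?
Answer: -19195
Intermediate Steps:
I(A, N) = A + 2*N
Q(f, g) = -5 (Q(f, g) = -5 + 0*6 = -5 + 0 = -5)
(T(Q(6, I(-3, 5))) + S) - 28253 = (173 + 8885) - 28253 = 9058 - 28253 = -19195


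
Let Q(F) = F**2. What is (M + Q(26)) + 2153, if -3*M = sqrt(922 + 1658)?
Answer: 2829 - 2*sqrt(645)/3 ≈ 2812.1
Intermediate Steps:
M = -2*sqrt(645)/3 (M = -sqrt(922 + 1658)/3 = -2*sqrt(645)/3 ≈ -16.931)
(M + Q(26)) + 2153 = (-2*sqrt(645)/3 + 26**2) + 2153 = (-2*sqrt(645)/3 + 676) + 2153 = (676 - 2*sqrt(645)/3) + 2153 = 2829 - 2*sqrt(645)/3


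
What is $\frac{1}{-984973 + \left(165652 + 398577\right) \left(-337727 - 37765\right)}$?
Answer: $- \frac{1}{211864460641} \approx -4.72 \cdot 10^{-12}$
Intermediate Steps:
$\frac{1}{-984973 + \left(165652 + 398577\right) \left(-337727 - 37765\right)} = \frac{1}{-984973 + 564229 \left(-375492\right)} = \frac{1}{-984973 - 211863475668} = \frac{1}{-211864460641} = - \frac{1}{211864460641}$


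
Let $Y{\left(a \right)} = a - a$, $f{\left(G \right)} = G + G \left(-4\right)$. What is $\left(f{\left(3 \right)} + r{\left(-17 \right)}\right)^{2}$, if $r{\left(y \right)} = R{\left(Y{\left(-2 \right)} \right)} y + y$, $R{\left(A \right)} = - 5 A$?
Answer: $676$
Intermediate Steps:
$f{\left(G \right)} = - 3 G$ ($f{\left(G \right)} = G - 4 G = - 3 G$)
$Y{\left(a \right)} = 0$
$r{\left(y \right)} = y$ ($r{\left(y \right)} = \left(-5\right) 0 y + y = 0 y + y = 0 + y = y$)
$\left(f{\left(3 \right)} + r{\left(-17 \right)}\right)^{2} = \left(\left(-3\right) 3 - 17\right)^{2} = \left(-9 - 17\right)^{2} = \left(-26\right)^{2} = 676$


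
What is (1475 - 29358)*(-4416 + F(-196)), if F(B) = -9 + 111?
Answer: 120287262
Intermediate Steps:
F(B) = 102
(1475 - 29358)*(-4416 + F(-196)) = (1475 - 29358)*(-4416 + 102) = -27883*(-4314) = 120287262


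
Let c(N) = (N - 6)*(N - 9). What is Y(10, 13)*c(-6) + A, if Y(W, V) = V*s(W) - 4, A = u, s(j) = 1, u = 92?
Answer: 1712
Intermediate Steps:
c(N) = (-9 + N)*(-6 + N) (c(N) = (-6 + N)*(-9 + N) = (-9 + N)*(-6 + N))
A = 92
Y(W, V) = -4 + V (Y(W, V) = V*1 - 4 = V - 4 = -4 + V)
Y(10, 13)*c(-6) + A = (-4 + 13)*(54 + (-6)² - 15*(-6)) + 92 = 9*(54 + 36 + 90) + 92 = 9*180 + 92 = 1620 + 92 = 1712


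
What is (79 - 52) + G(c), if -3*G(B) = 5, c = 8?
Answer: 76/3 ≈ 25.333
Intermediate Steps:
G(B) = -5/3 (G(B) = -⅓*5 = -5/3)
(79 - 52) + G(c) = (79 - 52) - 5/3 = 27 - 5/3 = 76/3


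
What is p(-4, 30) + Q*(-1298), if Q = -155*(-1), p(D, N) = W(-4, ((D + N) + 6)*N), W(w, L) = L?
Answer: -200230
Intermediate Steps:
p(D, N) = N*(6 + D + N) (p(D, N) = ((D + N) + 6)*N = (6 + D + N)*N = N*(6 + D + N))
Q = 155
p(-4, 30) + Q*(-1298) = 30*(6 - 4 + 30) + 155*(-1298) = 30*32 - 201190 = 960 - 201190 = -200230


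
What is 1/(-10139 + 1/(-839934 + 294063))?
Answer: -545871/5534586070 ≈ -9.8629e-5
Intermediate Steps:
1/(-10139 + 1/(-839934 + 294063)) = 1/(-10139 + 1/(-545871)) = 1/(-10139 - 1/545871) = 1/(-5534586070/545871) = -545871/5534586070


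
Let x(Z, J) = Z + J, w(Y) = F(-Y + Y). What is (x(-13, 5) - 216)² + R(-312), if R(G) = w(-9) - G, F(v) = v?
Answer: 50488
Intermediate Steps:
w(Y) = 0 (w(Y) = -Y + Y = 0)
x(Z, J) = J + Z
R(G) = -G (R(G) = 0 - G = -G)
(x(-13, 5) - 216)² + R(-312) = ((5 - 13) - 216)² - 1*(-312) = (-8 - 216)² + 312 = (-224)² + 312 = 50176 + 312 = 50488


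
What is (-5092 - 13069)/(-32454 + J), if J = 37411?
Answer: -18161/4957 ≈ -3.6637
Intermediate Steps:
(-5092 - 13069)/(-32454 + J) = (-5092 - 13069)/(-32454 + 37411) = -18161/4957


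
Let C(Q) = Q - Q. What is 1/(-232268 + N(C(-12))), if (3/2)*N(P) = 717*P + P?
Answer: -1/232268 ≈ -4.3054e-6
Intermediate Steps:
C(Q) = 0
N(P) = 1436*P/3 (N(P) = 2*(717*P + P)/3 = 2*(718*P)/3 = 1436*P/3)
1/(-232268 + N(C(-12))) = 1/(-232268 + (1436/3)*0) = 1/(-232268 + 0) = 1/(-232268) = -1/232268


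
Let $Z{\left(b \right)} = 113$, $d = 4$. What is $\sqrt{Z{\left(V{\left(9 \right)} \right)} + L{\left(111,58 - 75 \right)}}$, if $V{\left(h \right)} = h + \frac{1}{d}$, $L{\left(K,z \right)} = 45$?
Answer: $\sqrt{158} \approx 12.57$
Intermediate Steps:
$V{\left(h \right)} = \frac{1}{4} + h$ ($V{\left(h \right)} = h + \frac{1}{4} = \frac{1}{4} + h$)
$\sqrt{Z{\left(V{\left(9 \right)} \right)} + L{\left(111,58 - 75 \right)}} = \sqrt{113 + 45} = \sqrt{158}$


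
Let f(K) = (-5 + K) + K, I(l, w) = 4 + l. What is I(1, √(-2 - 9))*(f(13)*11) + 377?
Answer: 1532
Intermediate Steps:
f(K) = -5 + 2*K
I(1, √(-2 - 9))*(f(13)*11) + 377 = (4 + 1)*((-5 + 2*13)*11) + 377 = 5*((-5 + 26)*11) + 377 = 5*(21*11) + 377 = 5*231 + 377 = 1155 + 377 = 1532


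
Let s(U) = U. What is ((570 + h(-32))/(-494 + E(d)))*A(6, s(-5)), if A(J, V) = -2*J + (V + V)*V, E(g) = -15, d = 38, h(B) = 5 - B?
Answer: -23066/509 ≈ -45.316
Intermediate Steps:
A(J, V) = -2*J + 2*V² (A(J, V) = -2*J + (2*V)*V = -2*J + 2*V²)
((570 + h(-32))/(-494 + E(d)))*A(6, s(-5)) = ((570 + (5 - 1*(-32)))/(-494 - 15))*(-2*6 + 2*(-5)²) = ((570 + (5 + 32))/(-509))*(-12 + 2*25) = ((570 + 37)*(-1/509))*(-12 + 50) = (607*(-1/509))*38 = -607/509*38 = -23066/509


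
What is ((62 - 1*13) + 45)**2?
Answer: 8836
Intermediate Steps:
((62 - 1*13) + 45)**2 = ((62 - 13) + 45)**2 = (49 + 45)**2 = 94**2 = 8836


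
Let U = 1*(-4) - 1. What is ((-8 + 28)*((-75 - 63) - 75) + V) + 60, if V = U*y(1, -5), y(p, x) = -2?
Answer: -4190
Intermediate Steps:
U = -5 (U = -4 - 1 = -5)
V = 10 (V = -5*(-2) = 10)
((-8 + 28)*((-75 - 63) - 75) + V) + 60 = ((-8 + 28)*((-75 - 63) - 75) + 10) + 60 = (20*(-138 - 75) + 10) + 60 = (20*(-213) + 10) + 60 = (-4260 + 10) + 60 = -4250 + 60 = -4190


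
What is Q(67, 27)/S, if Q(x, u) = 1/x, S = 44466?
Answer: 1/2979222 ≈ 3.3566e-7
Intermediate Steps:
Q(67, 27)/S = 1/(67*44466) = (1/67)*(1/44466) = 1/2979222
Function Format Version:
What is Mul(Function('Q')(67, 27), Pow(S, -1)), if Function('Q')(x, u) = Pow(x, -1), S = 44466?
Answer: Rational(1, 2979222) ≈ 3.3566e-7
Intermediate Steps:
Mul(Function('Q')(67, 27), Pow(S, -1)) = Mul(Pow(67, -1), Pow(44466, -1)) = Mul(Rational(1, 67), Rational(1, 44466)) = Rational(1, 2979222)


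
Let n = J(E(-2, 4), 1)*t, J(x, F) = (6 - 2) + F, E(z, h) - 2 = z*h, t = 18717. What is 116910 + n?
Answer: 210495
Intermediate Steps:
E(z, h) = 2 + h*z (E(z, h) = 2 + z*h = 2 + h*z)
J(x, F) = 4 + F
n = 93585 (n = (4 + 1)*18717 = 5*18717 = 93585)
116910 + n = 116910 + 93585 = 210495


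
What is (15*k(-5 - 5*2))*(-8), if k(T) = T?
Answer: 1800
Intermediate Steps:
(15*k(-5 - 5*2))*(-8) = (15*(-5 - 5*2))*(-8) = (15*(-5 - 10))*(-8) = (15*(-15))*(-8) = -225*(-8) = 1800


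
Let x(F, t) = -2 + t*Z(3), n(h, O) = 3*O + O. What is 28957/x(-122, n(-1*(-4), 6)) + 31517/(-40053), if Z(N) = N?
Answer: 1157608531/2803710 ≈ 412.88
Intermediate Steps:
n(h, O) = 4*O
x(F, t) = -2 + 3*t (x(F, t) = -2 + t*3 = -2 + 3*t)
28957/x(-122, n(-1*(-4), 6)) + 31517/(-40053) = 28957/(-2 + 3*(4*6)) + 31517/(-40053) = 28957/(-2 + 3*24) + 31517*(-1/40053) = 28957/(-2 + 72) - 31517/40053 = 28957/70 - 31517/40053 = 1157608531/2803710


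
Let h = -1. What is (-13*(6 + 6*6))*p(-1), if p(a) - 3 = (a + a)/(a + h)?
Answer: -2184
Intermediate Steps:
p(a) = 3 + 2*a/(-1 + a) (p(a) = 3 + (a + a)/(a - 1) = 3 + (2*a)/(-1 + a) = 3 + 2*a/(-1 + a))
(-13*(6 + 6*6))*p(-1) = (-13*(6 + 6*6))*((-3 + 5*(-1))/(-1 - 1)) = (-13*(6 + 36))*((-3 - 5)/(-2)) = (-13*42)*(-1/2*(-8)) = -546*4 = -2184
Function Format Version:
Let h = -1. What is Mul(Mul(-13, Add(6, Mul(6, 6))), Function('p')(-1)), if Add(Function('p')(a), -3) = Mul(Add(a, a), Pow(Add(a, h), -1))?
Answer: -2184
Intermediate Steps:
Function('p')(a) = Add(3, Mul(2, a, Pow(Add(-1, a), -1))) (Function('p')(a) = Add(3, Mul(Add(a, a), Pow(Add(a, -1), -1))) = Add(3, Mul(Mul(2, a), Pow(Add(-1, a), -1))) = Add(3, Mul(2, a, Pow(Add(-1, a), -1))))
Mul(Mul(-13, Add(6, Mul(6, 6))), Function('p')(-1)) = Mul(Mul(-13, Add(6, Mul(6, 6))), Mul(Pow(Add(-1, -1), -1), Add(-3, Mul(5, -1)))) = Mul(Mul(-13, Add(6, 36)), Mul(Pow(-2, -1), Add(-3, -5))) = Mul(Mul(-13, 42), Mul(Rational(-1, 2), -8)) = Mul(-546, 4) = -2184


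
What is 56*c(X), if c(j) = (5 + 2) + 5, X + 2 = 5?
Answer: 672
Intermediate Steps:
X = 3 (X = -2 + 5 = 3)
c(j) = 12 (c(j) = 7 + 5 = 12)
56*c(X) = 56*12 = 672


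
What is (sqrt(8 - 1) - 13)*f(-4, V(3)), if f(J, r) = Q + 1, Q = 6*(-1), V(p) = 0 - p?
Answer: 65 - 5*sqrt(7) ≈ 51.771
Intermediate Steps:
V(p) = -p
Q = -6
f(J, r) = -5 (f(J, r) = -6 + 1 = -5)
(sqrt(8 - 1) - 13)*f(-4, V(3)) = (sqrt(8 - 1) - 13)*(-5) = (sqrt(7) - 13)*(-5) = (-13 + sqrt(7))*(-5) = 65 - 5*sqrt(7)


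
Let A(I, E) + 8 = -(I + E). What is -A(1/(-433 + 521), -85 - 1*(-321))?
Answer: 21473/88 ≈ 244.01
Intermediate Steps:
A(I, E) = -8 - E - I (A(I, E) = -8 - (I + E) = -8 - (E + I) = -8 + (-E - I) = -8 - E - I)
-A(1/(-433 + 521), -85 - 1*(-321)) = -(-8 - (-85 - 1*(-321)) - 1/(-433 + 521)) = -(-8 - (-85 + 321) - 1/88) = -(-8 - 1*236 - 1*1/88) = -(-8 - 236 - 1/88) = -1*(-21473/88) = 21473/88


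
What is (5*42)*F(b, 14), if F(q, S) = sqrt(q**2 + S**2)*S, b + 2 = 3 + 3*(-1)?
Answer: 29400*sqrt(2) ≈ 41578.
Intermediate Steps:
b = -2 (b = -2 + (3 + 3*(-1)) = -2 + (3 - 3) = -2 + 0 = -2)
F(q, S) = S*sqrt(S**2 + q**2) (F(q, S) = sqrt(S**2 + q**2)*S = S*sqrt(S**2 + q**2))
(5*42)*F(b, 14) = (5*42)*(14*sqrt(14**2 + (-2)**2)) = 210*(14*sqrt(196 + 4)) = 210*(14*sqrt(200)) = 210*(14*(10*sqrt(2))) = 210*(140*sqrt(2)) = 29400*sqrt(2)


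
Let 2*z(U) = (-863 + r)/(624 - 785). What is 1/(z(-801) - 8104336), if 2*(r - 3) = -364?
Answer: -161/1304797575 ≈ -1.2339e-7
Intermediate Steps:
r = -179 (r = 3 + (1/2)*(-364) = 3 - 182 = -179)
z(U) = 521/161 (z(U) = ((-863 - 179)/(624 - 785))/2 = (-1042/(-161))/2 = (-1042*(-1/161))/2 = (1/2)*(1042/161) = 521/161)
1/(z(-801) - 8104336) = 1/(521/161 - 8104336) = 1/(-1304797575/161) = -161/1304797575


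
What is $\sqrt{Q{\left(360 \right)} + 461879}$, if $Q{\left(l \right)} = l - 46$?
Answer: $\sqrt{462193} \approx 679.85$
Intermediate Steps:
$Q{\left(l \right)} = -46 + l$ ($Q{\left(l \right)} = l - 46 = -46 + l$)
$\sqrt{Q{\left(360 \right)} + 461879} = \sqrt{\left(-46 + 360\right) + 461879} = \sqrt{314 + 461879} = \sqrt{462193}$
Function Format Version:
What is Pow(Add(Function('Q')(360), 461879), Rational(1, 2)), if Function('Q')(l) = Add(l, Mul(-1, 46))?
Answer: Pow(462193, Rational(1, 2)) ≈ 679.85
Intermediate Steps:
Function('Q')(l) = Add(-46, l) (Function('Q')(l) = Add(l, -46) = Add(-46, l))
Pow(Add(Function('Q')(360), 461879), Rational(1, 2)) = Pow(Add(Add(-46, 360), 461879), Rational(1, 2)) = Pow(Add(314, 461879), Rational(1, 2)) = Pow(462193, Rational(1, 2))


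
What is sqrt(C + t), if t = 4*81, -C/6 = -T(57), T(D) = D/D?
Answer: sqrt(330) ≈ 18.166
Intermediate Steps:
T(D) = 1
C = 6 (C = -(-6) = -6*(-1) = 6)
t = 324
sqrt(C + t) = sqrt(6 + 324) = sqrt(330)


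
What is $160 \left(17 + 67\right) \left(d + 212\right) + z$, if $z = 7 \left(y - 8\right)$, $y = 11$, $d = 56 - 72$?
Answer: $2634261$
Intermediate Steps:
$d = -16$
$z = 21$ ($z = 7 \left(11 - 8\right) = 7 \cdot 3 = 21$)
$160 \left(17 + 67\right) \left(d + 212\right) + z = 160 \left(17 + 67\right) \left(-16 + 212\right) + 21 = 160 \cdot 84 \cdot 196 + 21 = 160 \cdot 16464 + 21 = 2634240 + 21 = 2634261$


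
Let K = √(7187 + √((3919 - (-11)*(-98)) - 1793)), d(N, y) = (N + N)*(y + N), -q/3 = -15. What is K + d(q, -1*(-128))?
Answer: 15570 + √(7187 + 2*√262) ≈ 15655.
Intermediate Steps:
q = 45 (q = -3*(-15) = 45)
d(N, y) = 2*N*(N + y) (d(N, y) = (2*N)*(N + y) = 2*N*(N + y))
K = √(7187 + 2*√262) (K = √(7187 + √((3919 - 1*1078) - 1793)) = √(7187 + √((3919 - 1078) - 1793)) = √(7187 + √(2841 - 1793)) = √(7187 + √1048) = √(7187 + 2*√262) ≈ 84.967)
K + d(q, -1*(-128)) = √(7187 + 2*√262) + 2*45*(45 - 1*(-128)) = √(7187 + 2*√262) + 2*45*(45 + 128) = √(7187 + 2*√262) + 2*45*173 = √(7187 + 2*√262) + 15570 = 15570 + √(7187 + 2*√262)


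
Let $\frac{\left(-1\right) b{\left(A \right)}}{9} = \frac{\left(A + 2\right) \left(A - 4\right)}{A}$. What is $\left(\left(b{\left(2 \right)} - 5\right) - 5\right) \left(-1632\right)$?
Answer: $-42432$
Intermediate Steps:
$b{\left(A \right)} = - \frac{9 \left(-4 + A\right) \left(2 + A\right)}{A}$ ($b{\left(A \right)} = - 9 \frac{\left(A + 2\right) \left(A - 4\right)}{A} = - 9 \frac{\left(2 + A\right) \left(-4 + A\right)}{A} = - 9 \frac{\left(-4 + A\right) \left(2 + A\right)}{A} = - \frac{9 \left(-4 + A\right) \left(2 + A\right)}{A}$)
$\left(\left(b{\left(2 \right)} - 5\right) - 5\right) \left(-1632\right) = \left(\left(\left(18 - 18 + \frac{72}{2}\right) - 5\right) - 5\right) \left(-1632\right) = \left(\left(\left(18 - 18 + 72 \cdot \frac{1}{2}\right) - 5\right) - 5\right) \left(-1632\right) = \left(\left(\left(18 - 18 + 36\right) - 5\right) - 5\right) \left(-1632\right) = \left(\left(36 - 5\right) - 5\right) \left(-1632\right) = \left(31 - 5\right) \left(-1632\right) = 26 \left(-1632\right) = -42432$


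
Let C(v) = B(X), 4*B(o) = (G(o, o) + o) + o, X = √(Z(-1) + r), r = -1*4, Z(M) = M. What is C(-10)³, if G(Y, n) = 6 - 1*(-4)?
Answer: (5 + I*√5)³/8 ≈ 6.25 + 19.566*I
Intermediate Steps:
r = -4
G(Y, n) = 10 (G(Y, n) = 6 + 4 = 10)
X = I*√5 (X = √(-1 - 4) = √(-5) = I*√5 ≈ 2.2361*I)
B(o) = 5/2 + o/2 (B(o) = ((10 + o) + o)/4 = (10 + 2*o)/4 = 5/2 + o/2)
C(v) = 5/2 + I*√5/2 (C(v) = 5/2 + (I*√5)/2 = 5/2 + I*√5/2)
C(-10)³ = (5/2 + I*√5/2)³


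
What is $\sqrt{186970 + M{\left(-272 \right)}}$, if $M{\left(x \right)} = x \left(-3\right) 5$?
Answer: $5 \sqrt{7642} \approx 437.09$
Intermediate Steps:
$M{\left(x \right)} = - 15 x$ ($M{\left(x \right)} = - 3 x 5 = - 15 x$)
$\sqrt{186970 + M{\left(-272 \right)}} = \sqrt{186970 - -4080} = \sqrt{186970 + 4080} = \sqrt{191050} = 5 \sqrt{7642}$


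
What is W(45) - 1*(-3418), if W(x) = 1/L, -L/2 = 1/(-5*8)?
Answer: 3438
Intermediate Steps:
L = 1/20 (L = -2/((-5*8)) = -2/(-40) = -2*(-1/40) = 1/20 ≈ 0.050000)
W(x) = 20 (W(x) = 1/(1/20) = 20)
W(45) - 1*(-3418) = 20 - 1*(-3418) = 20 + 3418 = 3438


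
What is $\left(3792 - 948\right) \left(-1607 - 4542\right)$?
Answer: $-17487756$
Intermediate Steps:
$\left(3792 - 948\right) \left(-1607 - 4542\right) = 2844 \left(-6149\right) = -17487756$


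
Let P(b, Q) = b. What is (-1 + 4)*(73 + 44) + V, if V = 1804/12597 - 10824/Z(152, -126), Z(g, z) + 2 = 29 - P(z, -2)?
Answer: 207775/741 ≈ 280.40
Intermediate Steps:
Z(g, z) = 27 - z (Z(g, z) = -2 + (29 - z) = 27 - z)
V = -52316/741 (V = 1804/12597 - 10824/(27 - 1*(-126)) = 1804*(1/12597) - 10824/(27 + 126) = 1804/12597 - 10824/153 = 1804/12597 - 10824*1/153 = 1804/12597 - 3608/51 = -52316/741 ≈ -70.602)
(-1 + 4)*(73 + 44) + V = (-1 + 4)*(73 + 44) - 52316/741 = 3*117 - 52316/741 = 351 - 52316/741 = 207775/741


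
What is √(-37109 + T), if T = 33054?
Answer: I*√4055 ≈ 63.679*I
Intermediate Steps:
√(-37109 + T) = √(-37109 + 33054) = √(-4055) = I*√4055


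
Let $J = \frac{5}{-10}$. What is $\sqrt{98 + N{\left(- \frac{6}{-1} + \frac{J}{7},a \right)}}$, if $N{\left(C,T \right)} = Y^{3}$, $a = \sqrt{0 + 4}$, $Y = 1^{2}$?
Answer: $3 \sqrt{11} \approx 9.9499$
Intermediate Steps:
$J = - \frac{1}{2}$ ($J = 5 \left(- \frac{1}{10}\right) = - \frac{1}{2} \approx -0.5$)
$Y = 1$
$a = 2$ ($a = \sqrt{4} = 2$)
$N{\left(C,T \right)} = 1$ ($N{\left(C,T \right)} = 1^{3} = 1$)
$\sqrt{98 + N{\left(- \frac{6}{-1} + \frac{J}{7},a \right)}} = \sqrt{98 + 1} = \sqrt{99} = 3 \sqrt{11}$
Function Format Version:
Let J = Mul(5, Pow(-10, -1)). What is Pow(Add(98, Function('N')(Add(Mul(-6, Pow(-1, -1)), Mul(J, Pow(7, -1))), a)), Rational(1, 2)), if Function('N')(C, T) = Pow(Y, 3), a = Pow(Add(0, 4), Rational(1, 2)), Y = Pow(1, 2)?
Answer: Mul(3, Pow(11, Rational(1, 2))) ≈ 9.9499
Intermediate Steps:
J = Rational(-1, 2) (J = Mul(5, Rational(-1, 10)) = Rational(-1, 2) ≈ -0.50000)
Y = 1
a = 2 (a = Pow(4, Rational(1, 2)) = 2)
Function('N')(C, T) = 1 (Function('N')(C, T) = Pow(1, 3) = 1)
Pow(Add(98, Function('N')(Add(Mul(-6, Pow(-1, -1)), Mul(J, Pow(7, -1))), a)), Rational(1, 2)) = Pow(Add(98, 1), Rational(1, 2)) = Pow(99, Rational(1, 2)) = Mul(3, Pow(11, Rational(1, 2)))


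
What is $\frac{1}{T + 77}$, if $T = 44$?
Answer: $\frac{1}{121} \approx 0.0082645$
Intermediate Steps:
$\frac{1}{T + 77} = \frac{1}{44 + 77} = \frac{1}{121}$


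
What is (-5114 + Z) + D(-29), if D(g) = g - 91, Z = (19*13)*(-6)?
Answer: -6716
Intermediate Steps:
Z = -1482 (Z = 247*(-6) = -1482)
D(g) = -91 + g
(-5114 + Z) + D(-29) = (-5114 - 1482) + (-91 - 29) = -6596 - 120 = -6716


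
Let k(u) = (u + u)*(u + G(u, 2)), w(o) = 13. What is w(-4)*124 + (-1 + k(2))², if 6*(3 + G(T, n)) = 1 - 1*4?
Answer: 1661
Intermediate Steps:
G(T, n) = -7/2 (G(T, n) = -3 + (1 - 1*4)/6 = -3 + (1 - 4)/6 = -3 + (⅙)*(-3) = -3 - ½ = -7/2)
k(u) = 2*u*(-7/2 + u) (k(u) = (u + u)*(u - 7/2) = (2*u)*(-7/2 + u) = 2*u*(-7/2 + u))
w(-4)*124 + (-1 + k(2))² = 13*124 + (-1 + 2*(-7 + 2*2))² = 1612 + (-1 + 2*(-7 + 4))² = 1612 + (-1 + 2*(-3))² = 1612 + (-1 - 6)² = 1612 + (-7)² = 1612 + 49 = 1661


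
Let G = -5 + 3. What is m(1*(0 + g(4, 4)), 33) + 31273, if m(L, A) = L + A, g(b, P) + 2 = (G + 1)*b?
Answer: 31300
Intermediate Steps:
G = -2
g(b, P) = -2 - b (g(b, P) = -2 + (-2 + 1)*b = -2 - b)
m(L, A) = A + L
m(1*(0 + g(4, 4)), 33) + 31273 = (33 + 1*(0 + (-2 - 1*4))) + 31273 = (33 + 1*(0 + (-2 - 4))) + 31273 = (33 + 1*(0 - 6)) + 31273 = (33 + 1*(-6)) + 31273 = (33 - 6) + 31273 = 27 + 31273 = 31300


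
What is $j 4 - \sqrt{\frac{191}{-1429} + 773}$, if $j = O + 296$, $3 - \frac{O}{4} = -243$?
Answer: $5120 - \frac{3 \sqrt{175358306}}{1429} \approx 5092.2$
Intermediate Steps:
$O = 984$ ($O = 12 - -972 = 12 + 972 = 984$)
$j = 1280$ ($j = 984 + 296 = 1280$)
$j 4 - \sqrt{\frac{191}{-1429} + 773} = 1280 \cdot 4 - \sqrt{\frac{191}{-1429} + 773} = 5120 - \sqrt{191 \left(- \frac{1}{1429}\right) + 773} = 5120 - \sqrt{- \frac{191}{1429} + 773} = 5120 - \sqrt{\frac{1104426}{1429}} = 5120 - \frac{3 \sqrt{175358306}}{1429}$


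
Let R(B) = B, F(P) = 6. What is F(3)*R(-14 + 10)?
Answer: -24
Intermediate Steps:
F(3)*R(-14 + 10) = 6*(-14 + 10) = 6*(-4) = -24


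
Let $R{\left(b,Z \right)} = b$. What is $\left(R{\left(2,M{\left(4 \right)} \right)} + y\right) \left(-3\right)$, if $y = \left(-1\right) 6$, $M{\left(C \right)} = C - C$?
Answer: $12$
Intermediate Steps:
$M{\left(C \right)} = 0$
$y = -6$
$\left(R{\left(2,M{\left(4 \right)} \right)} + y\right) \left(-3\right) = \left(2 - 6\right) \left(-3\right) = \left(-4\right) \left(-3\right) = 12$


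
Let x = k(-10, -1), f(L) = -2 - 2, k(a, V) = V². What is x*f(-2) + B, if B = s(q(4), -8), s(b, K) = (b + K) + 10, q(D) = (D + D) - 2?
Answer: 4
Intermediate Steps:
q(D) = -2 + 2*D (q(D) = 2*D - 2 = -2 + 2*D)
f(L) = -4
x = 1 (x = (-1)² = 1)
s(b, K) = 10 + K + b (s(b, K) = (K + b) + 10 = 10 + K + b)
B = 8 (B = 10 - 8 + (-2 + 2*4) = 10 - 8 + (-2 + 8) = 10 - 8 + 6 = 8)
x*f(-2) + B = 1*(-4) + 8 = -4 + 8 = 4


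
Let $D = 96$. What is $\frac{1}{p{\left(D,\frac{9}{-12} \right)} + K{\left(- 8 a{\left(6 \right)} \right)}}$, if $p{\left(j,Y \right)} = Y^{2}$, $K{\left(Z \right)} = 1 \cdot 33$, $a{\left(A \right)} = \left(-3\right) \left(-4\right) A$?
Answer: $\frac{16}{537} \approx 0.029795$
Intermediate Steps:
$a{\left(A \right)} = 12 A$
$K{\left(Z \right)} = 33$
$\frac{1}{p{\left(D,\frac{9}{-12} \right)} + K{\left(- 8 a{\left(6 \right)} \right)}} = \frac{1}{\left(\frac{9}{-12}\right)^{2} + 33} = \frac{1}{\left(9 \left(- \frac{1}{12}\right)\right)^{2} + 33} = \frac{1}{\left(- \frac{3}{4}\right)^{2} + 33} = \frac{1}{\frac{9}{16} + 33} = \frac{1}{\frac{537}{16}} = \frac{16}{537}$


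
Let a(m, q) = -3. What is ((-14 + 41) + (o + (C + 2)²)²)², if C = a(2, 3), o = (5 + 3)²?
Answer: 18079504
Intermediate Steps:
o = 64 (o = 8² = 64)
C = -3
((-14 + 41) + (o + (C + 2)²)²)² = ((-14 + 41) + (64 + (-3 + 2)²)²)² = (27 + (64 + (-1)²)²)² = (27 + (64 + 1)²)² = (27 + 65²)² = (27 + 4225)² = 4252² = 18079504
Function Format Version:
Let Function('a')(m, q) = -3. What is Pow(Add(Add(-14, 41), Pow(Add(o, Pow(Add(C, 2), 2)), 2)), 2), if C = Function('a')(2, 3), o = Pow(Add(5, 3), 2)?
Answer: 18079504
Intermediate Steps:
o = 64 (o = Pow(8, 2) = 64)
C = -3
Pow(Add(Add(-14, 41), Pow(Add(o, Pow(Add(C, 2), 2)), 2)), 2) = Pow(Add(Add(-14, 41), Pow(Add(64, Pow(Add(-3, 2), 2)), 2)), 2) = Pow(Add(27, Pow(Add(64, Pow(-1, 2)), 2)), 2) = Pow(Add(27, Pow(Add(64, 1), 2)), 2) = Pow(Add(27, Pow(65, 2)), 2) = Pow(Add(27, 4225), 2) = Pow(4252, 2) = 18079504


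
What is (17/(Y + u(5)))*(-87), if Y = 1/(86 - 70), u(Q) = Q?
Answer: -7888/27 ≈ -292.15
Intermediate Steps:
Y = 1/16 ≈ 0.062500
(17/(Y + u(5)))*(-87) = (17/(1/16 + 5))*(-87) = (17/(81/16))*(-87) = (17*(16/81))*(-87) = (272/81)*(-87) = -7888/27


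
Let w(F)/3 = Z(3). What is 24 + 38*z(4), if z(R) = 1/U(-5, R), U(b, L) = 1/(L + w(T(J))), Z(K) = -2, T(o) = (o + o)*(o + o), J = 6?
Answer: -52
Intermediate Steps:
T(o) = 4*o² (T(o) = (2*o)*(2*o) = 4*o²)
w(F) = -6 (w(F) = 3*(-2) = -6)
U(b, L) = 1/(-6 + L) (U(b, L) = 1/(L - 6) = 1/(-6 + L))
z(R) = -6 + R (z(R) = 1/(1/(-6 + R)) = -6 + R)
24 + 38*z(4) = 24 + 38*(-6 + 4) = 24 + 38*(-2) = 24 - 76 = -52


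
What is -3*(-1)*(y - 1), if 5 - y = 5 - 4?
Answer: 9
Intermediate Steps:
y = 4 (y = 5 - (5 - 4) = 5 - 1*1 = 5 - 1 = 4)
-3*(-1)*(y - 1) = -3*(-1)*(4 - 1) = -(-3)*3 = -1*(-9) = 9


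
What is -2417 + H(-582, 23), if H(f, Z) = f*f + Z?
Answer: 336330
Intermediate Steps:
H(f, Z) = Z + f² (H(f, Z) = f² + Z = Z + f²)
-2417 + H(-582, 23) = -2417 + (23 + (-582)²) = -2417 + (23 + 338724) = -2417 + 338747 = 336330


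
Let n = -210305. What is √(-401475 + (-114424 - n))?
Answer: I*√305594 ≈ 552.81*I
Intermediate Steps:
√(-401475 + (-114424 - n)) = √(-401475 + (-114424 - 1*(-210305))) = √(-401475 + (-114424 + 210305)) = √(-401475 + 95881) = √(-305594) = I*√305594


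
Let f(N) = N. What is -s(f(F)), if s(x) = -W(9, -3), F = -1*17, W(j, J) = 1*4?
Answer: 4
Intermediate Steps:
W(j, J) = 4
F = -17
s(x) = -4 (s(x) = -1*4 = -4)
-s(f(F)) = -1*(-4) = 4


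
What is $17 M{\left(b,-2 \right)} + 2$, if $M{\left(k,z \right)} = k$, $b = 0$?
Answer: $2$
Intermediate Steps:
$17 M{\left(b,-2 \right)} + 2 = 17 \cdot 0 + 2 = 0 + 2 = 2$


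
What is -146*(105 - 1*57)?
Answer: -7008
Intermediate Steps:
-146*(105 - 1*57) = -146*(105 - 57) = -146*48 = -7008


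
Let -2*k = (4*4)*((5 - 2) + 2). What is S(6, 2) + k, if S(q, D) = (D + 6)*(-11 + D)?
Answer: -112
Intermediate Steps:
S(q, D) = (-11 + D)*(6 + D) (S(q, D) = (6 + D)*(-11 + D) = (-11 + D)*(6 + D))
k = -40 (k = -4*4*((5 - 2) + 2)/2 = -8*(3 + 2) = -8*5 = -½*80 = -40)
S(6, 2) + k = (-66 + 2² - 5*2) - 40 = (-66 + 4 - 10) - 40 = -72 - 40 = -112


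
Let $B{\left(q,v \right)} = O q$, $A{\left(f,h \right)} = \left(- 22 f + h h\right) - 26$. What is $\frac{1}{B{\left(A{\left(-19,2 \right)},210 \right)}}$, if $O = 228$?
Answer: $\frac{1}{90288} \approx 1.1076 \cdot 10^{-5}$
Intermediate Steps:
$A{\left(f,h \right)} = -26 + h^{2} - 22 f$ ($A{\left(f,h \right)} = \left(- 22 f + h^{2}\right) - 26 = \left(h^{2} - 22 f\right) - 26 = -26 + h^{2} - 22 f$)
$B{\left(q,v \right)} = 228 q$
$\frac{1}{B{\left(A{\left(-19,2 \right)},210 \right)}} = \frac{1}{228 \left(-26 + 2^{2} - -418\right)} = \frac{1}{228 \left(-26 + 4 + 418\right)} = \frac{1}{228 \cdot 396} = \frac{1}{90288}$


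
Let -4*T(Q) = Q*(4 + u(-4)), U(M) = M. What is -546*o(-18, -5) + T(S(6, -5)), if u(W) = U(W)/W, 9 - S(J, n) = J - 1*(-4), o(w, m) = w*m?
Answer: -196555/4 ≈ -49139.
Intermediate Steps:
o(w, m) = m*w
S(J, n) = 5 - J (S(J, n) = 9 - (J - 1*(-4)) = 9 - (J + 4) = 9 - (4 + J) = 9 + (-4 - J) = 5 - J)
u(W) = 1 (u(W) = W/W = 1)
T(Q) = -5*Q/4 (T(Q) = -Q*(4 + 1)/4 = -Q*5/4 = -5*Q/4)
-546*o(-18, -5) + T(S(6, -5)) = -(-2730)*(-18) - 5*(5 - 1*6)/4 = -546*90 - 5*(5 - 6)/4 = -49140 - 5/4*(-1) = -49140 + 5/4 = -196555/4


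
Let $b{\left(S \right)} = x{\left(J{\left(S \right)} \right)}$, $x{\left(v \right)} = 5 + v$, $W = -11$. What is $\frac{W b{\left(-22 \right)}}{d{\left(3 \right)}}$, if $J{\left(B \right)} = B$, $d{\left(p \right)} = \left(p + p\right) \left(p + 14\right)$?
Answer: $\frac{11}{6} \approx 1.8333$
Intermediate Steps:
$d{\left(p \right)} = 2 p \left(14 + p\right)$
$b{\left(S \right)} = 5 + S$
$\frac{W b{\left(-22 \right)}}{d{\left(3 \right)}} = \frac{\left(-11\right) \left(5 - 22\right)}{2 \cdot 3 \left(14 + 3\right)} = \frac{\left(-11\right) \left(-17\right)}{2 \cdot 3 \cdot 17} = \frac{187}{102} = 187 \cdot \frac{1}{102} = \frac{11}{6}$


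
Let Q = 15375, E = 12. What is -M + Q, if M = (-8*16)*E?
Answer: 16911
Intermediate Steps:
M = -1536 (M = -8*16*12 = -128*12 = -1536)
-M + Q = -1*(-1536) + 15375 = 1536 + 15375 = 16911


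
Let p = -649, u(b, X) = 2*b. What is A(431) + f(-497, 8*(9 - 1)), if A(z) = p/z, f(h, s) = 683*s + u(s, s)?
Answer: 18894391/431 ≈ 43839.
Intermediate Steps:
f(h, s) = 685*s (f(h, s) = 683*s + 2*s = 685*s)
A(z) = -649/z
A(431) + f(-497, 8*(9 - 1)) = -649/431 + 685*(8*(9 - 1)) = -649*1/431 + 685*(8*8) = -649/431 + 685*64 = -649/431 + 43840 = 18894391/431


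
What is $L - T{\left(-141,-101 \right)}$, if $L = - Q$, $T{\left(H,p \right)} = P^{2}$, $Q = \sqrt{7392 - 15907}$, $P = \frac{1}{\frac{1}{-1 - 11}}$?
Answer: $-144 - i \sqrt{8515} \approx -144.0 - 92.277 i$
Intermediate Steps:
$P = -12$ ($P = \frac{1}{\frac{1}{-12}} = \frac{1}{- \frac{1}{12}} = -12$)
$Q = i \sqrt{8515}$ ($Q = \sqrt{-8515} = i \sqrt{8515} \approx 92.277 i$)
$T{\left(H,p \right)} = 144$ ($T{\left(H,p \right)} = \left(-12\right)^{2} = 144$)
$L = - i \sqrt{8515} \approx - 92.277 i$
$L - T{\left(-141,-101 \right)} = - i \sqrt{8515} - 144 = -144 - i \sqrt{8515}$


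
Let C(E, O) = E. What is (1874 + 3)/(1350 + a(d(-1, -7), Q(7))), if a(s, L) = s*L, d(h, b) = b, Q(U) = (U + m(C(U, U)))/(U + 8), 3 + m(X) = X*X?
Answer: 28155/19879 ≈ 1.4163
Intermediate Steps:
m(X) = -3 + X**2 (m(X) = -3 + X*X = -3 + X**2)
Q(U) = (-3 + U + U**2)/(8 + U) (Q(U) = (U + (-3 + U**2))/(U + 8) = (-3 + U + U**2)/(8 + U))
a(s, L) = L*s
(1874 + 3)/(1350 + a(d(-1, -7), Q(7))) = (1874 + 3)/(1350 + ((-3 + 7 + 7**2)/(8 + 7))*(-7)) = 1877/(1350 + ((-3 + 7 + 49)/15)*(-7)) = 1877/(1350 + ((1/15)*53)*(-7)) = 1877/(1350 + (53/15)*(-7)) = 1877/(1350 - 371/15) = 1877/(19879/15) = 1877*(15/19879) = 28155/19879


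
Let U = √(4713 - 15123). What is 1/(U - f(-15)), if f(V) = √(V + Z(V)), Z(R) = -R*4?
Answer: -1/(3*√5 - I*√10410) ≈ -0.00064163 - 0.0097589*I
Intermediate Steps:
Z(R) = -4*R
f(V) = √3*√(-V) (f(V) = √(V - 4*V) = √(-3*V) = √3*√(-V))
U = I*√10410 (U = √(-10410) = I*√10410 ≈ 102.03*I)
1/(U - f(-15)) = 1/(I*√10410 - √3*√(-1*(-15))) = 1/(I*√10410 - √3*√15) = 1/(I*√10410 - 3*√5) = 1/(-3*√5 + I*√10410)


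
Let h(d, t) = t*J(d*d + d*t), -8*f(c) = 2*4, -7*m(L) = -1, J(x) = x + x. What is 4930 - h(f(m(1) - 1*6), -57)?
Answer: 11542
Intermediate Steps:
J(x) = 2*x
m(L) = 1/7 (m(L) = -1/7*(-1) = 1/7)
f(c) = -1 (f(c) = -4/4 = -1/8*8 = -1)
h(d, t) = t*(2*d**2 + 2*d*t) (h(d, t) = t*(2*(d*d + d*t)) = t*(2*(d**2 + d*t)) = t*(2*d**2 + 2*d*t))
4930 - h(f(m(1) - 1*6), -57) = 4930 - 2*(-1)*(-57)*(-1 - 57) = 4930 - 2*(-1)*(-57)*(-58) = 4930 - 1*(-6612) = 4930 + 6612 = 11542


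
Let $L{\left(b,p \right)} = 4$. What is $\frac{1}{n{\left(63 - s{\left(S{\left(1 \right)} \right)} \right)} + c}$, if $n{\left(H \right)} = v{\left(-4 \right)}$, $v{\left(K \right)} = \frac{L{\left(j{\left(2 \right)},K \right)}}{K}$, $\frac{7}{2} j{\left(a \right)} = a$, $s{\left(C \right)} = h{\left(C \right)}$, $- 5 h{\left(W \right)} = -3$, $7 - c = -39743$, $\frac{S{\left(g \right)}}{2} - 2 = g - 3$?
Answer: $\frac{1}{39749} \approx 2.5158 \cdot 10^{-5}$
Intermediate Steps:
$S{\left(g \right)} = -2 + 2 g$ ($S{\left(g \right)} = 4 + 2 \left(g - 3\right) = 4 + 2 \left(-3 + g\right) = 4 + \left(-6 + 2 g\right) = -2 + 2 g$)
$c = 39750$ ($c = 7 - -39743 = 7 + 39743 = 39750$)
$h{\left(W \right)} = \frac{3}{5}$ ($h{\left(W \right)} = \left(- \frac{1}{5}\right) \left(-3\right) = \frac{3}{5}$)
$s{\left(C \right)} = \frac{3}{5}$
$j{\left(a \right)} = \frac{2 a}{7}$
$v{\left(K \right)} = \frac{4}{K}$
$n{\left(H \right)} = -1$ ($n{\left(H \right)} = \frac{4}{-4} = 4 \left(- \frac{1}{4}\right) = -1$)
$\frac{1}{n{\left(63 - s{\left(S{\left(1 \right)} \right)} \right)} + c} = \frac{1}{-1 + 39750} = \frac{1}{39749}$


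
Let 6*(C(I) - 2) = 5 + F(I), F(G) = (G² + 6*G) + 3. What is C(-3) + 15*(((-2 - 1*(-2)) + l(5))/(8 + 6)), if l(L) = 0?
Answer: 11/6 ≈ 1.8333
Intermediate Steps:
F(G) = 3 + G² + 6*G
C(I) = 10/3 + I + I²/6 (C(I) = 2 + (5 + (3 + I² + 6*I))/6 = 2 + (8 + I² + 6*I)/6 = 2 + (4/3 + I + I²/6) = 10/3 + I + I²/6)
C(-3) + 15*(((-2 - 1*(-2)) + l(5))/(8 + 6)) = (10/3 - 3 + (⅙)*(-3)²) + 15*(((-2 - 1*(-2)) + 0)/(8 + 6)) = (10/3 - 3 + (⅙)*9) + 15*(((-2 + 2) + 0)/14) = (10/3 - 3 + 3/2) + 15*((0 + 0)*(1/14)) = 11/6 + 15*(0*(1/14)) = 11/6 + 15*0 = 11/6 + 0 = 11/6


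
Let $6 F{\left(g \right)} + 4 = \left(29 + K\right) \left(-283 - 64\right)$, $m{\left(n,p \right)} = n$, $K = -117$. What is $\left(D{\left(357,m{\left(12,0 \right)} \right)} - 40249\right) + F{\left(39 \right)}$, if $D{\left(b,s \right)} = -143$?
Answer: $- \frac{105910}{3} \approx -35303.0$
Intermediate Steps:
$F{\left(g \right)} = \frac{15266}{3}$ ($F{\left(g \right)} = - \frac{2}{3} + \frac{\left(29 - 117\right) \left(-283 - 64\right)}{6} = - \frac{2}{3} + \frac{\left(-88\right) \left(-347\right)}{6} = - \frac{2}{3} + \frac{1}{6} \cdot 30536 = - \frac{2}{3} + \frac{15268}{3} = \frac{15266}{3}$)
$\left(D{\left(357,m{\left(12,0 \right)} \right)} - 40249\right) + F{\left(39 \right)} = \left(-143 - 40249\right) + \frac{15266}{3} = -40392 + \frac{15266}{3} = - \frac{105910}{3}$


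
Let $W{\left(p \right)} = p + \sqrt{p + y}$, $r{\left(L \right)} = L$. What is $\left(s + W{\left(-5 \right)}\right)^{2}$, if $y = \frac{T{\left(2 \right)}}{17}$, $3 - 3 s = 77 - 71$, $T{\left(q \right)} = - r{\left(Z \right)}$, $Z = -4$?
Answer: $\frac{531}{17} - \frac{108 i \sqrt{17}}{17} \approx 31.235 - 26.194 i$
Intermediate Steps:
$T{\left(q \right)} = 4$ ($T{\left(q \right)} = \left(-1\right) \left(-4\right) = 4$)
$s = -1$ ($s = 1 - \frac{77 - 71}{3} = 1 - 2 = -1$)
$y = \frac{4}{17} \approx 0.23529$
$W{\left(p \right)} = p + \sqrt{\frac{4}{17} + p}$ ($W{\left(p \right)} = p + \sqrt{p + \frac{4}{17}} = p + \sqrt{\frac{4}{17} + p}$)
$\left(s + W{\left(-5 \right)}\right)^{2} = \left(-1 - \left(5 - \frac{\sqrt{68 + 289 \left(-5\right)}}{17}\right)\right)^{2} = \left(-1 - \left(5 - \frac{\sqrt{68 - 1445}}{17}\right)\right)^{2} = \left(-1 - \left(5 - \frac{\sqrt{-1377}}{17}\right)\right)^{2} = \left(-1 - \left(5 - \frac{9 i \sqrt{17}}{17}\right)\right)^{2} = \left(-6 + \frac{9 i \sqrt{17}}{17}\right)^{2}$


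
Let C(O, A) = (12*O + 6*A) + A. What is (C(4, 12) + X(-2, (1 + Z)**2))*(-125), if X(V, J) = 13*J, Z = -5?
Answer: -42500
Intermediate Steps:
C(O, A) = 7*A + 12*O (C(O, A) = (6*A + 12*O) + A = 7*A + 12*O)
(C(4, 12) + X(-2, (1 + Z)**2))*(-125) = ((7*12 + 12*4) + 13*(1 - 5)**2)*(-125) = ((84 + 48) + 13*(-4)**2)*(-125) = (132 + 13*16)*(-125) = (132 + 208)*(-125) = 340*(-125) = -42500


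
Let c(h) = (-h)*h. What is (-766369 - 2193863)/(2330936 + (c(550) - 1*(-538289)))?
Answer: -986744/855575 ≈ -1.1533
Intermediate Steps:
c(h) = -h²
(-766369 - 2193863)/(2330936 + (c(550) - 1*(-538289))) = (-766369 - 2193863)/(2330936 + (-1*550² - 1*(-538289))) = -2960232/(2330936 + (-1*302500 + 538289)) = -2960232/(2330936 + (-302500 + 538289)) = -2960232/(2330936 + 235789) = -2960232/2566725 = -2960232*1/2566725 = -986744/855575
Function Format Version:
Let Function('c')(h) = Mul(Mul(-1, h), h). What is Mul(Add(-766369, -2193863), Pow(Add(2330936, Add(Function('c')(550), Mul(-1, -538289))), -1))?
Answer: Rational(-986744, 855575) ≈ -1.1533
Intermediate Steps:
Function('c')(h) = Mul(-1, Pow(h, 2))
Mul(Add(-766369, -2193863), Pow(Add(2330936, Add(Function('c')(550), Mul(-1, -538289))), -1)) = Mul(Add(-766369, -2193863), Pow(Add(2330936, Add(Mul(-1, Pow(550, 2)), Mul(-1, -538289))), -1)) = Mul(-2960232, Pow(Add(2330936, Add(Mul(-1, 302500), 538289)), -1)) = Mul(-2960232, Pow(Add(2330936, Add(-302500, 538289)), -1)) = Mul(-2960232, Pow(Add(2330936, 235789), -1)) = Mul(-2960232, Pow(2566725, -1)) = Mul(-2960232, Rational(1, 2566725)) = Rational(-986744, 855575)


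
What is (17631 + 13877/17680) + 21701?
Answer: 695403637/17680 ≈ 39333.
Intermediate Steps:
(17631 + 13877/17680) + 21701 = 311729957/17680 + 21701 = 695403637/17680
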